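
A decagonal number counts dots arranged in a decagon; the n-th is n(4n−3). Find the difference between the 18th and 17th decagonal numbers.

137

Consecutive decagonal numbers differ by 8n − 7: here 8·18 − 7 = 137.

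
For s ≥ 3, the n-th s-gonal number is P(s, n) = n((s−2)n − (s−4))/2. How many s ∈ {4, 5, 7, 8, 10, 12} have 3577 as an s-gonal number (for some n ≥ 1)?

1

s = 4: P(4, 59) = 3481 and P(4, 60) = 3600; 3577 is not s-gonal.
s = 5: P(5, 49) = 3577. ✓
s = 7: P(7, 38) = 3553 and P(7, 39) = 3744; 3577 is not s-gonal.
s = 8: P(8, 34) = 3400 and P(8, 35) = 3605; 3577 is not s-gonal.
s = 10: P(10, 30) = 3510 and P(10, 31) = 3751; 3577 is not s-gonal.
s = 12: P(12, 27) = 3537 and P(12, 28) = 3808; 3577 is not s-gonal.
Hits: s ∈ {5} → 1.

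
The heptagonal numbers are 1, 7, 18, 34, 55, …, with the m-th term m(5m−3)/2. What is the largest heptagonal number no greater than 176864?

176491

Solve n(5n−3)/2 ≤ 176864 for integer n.
n = 266 gives 176491 ≤ 176864, while n = 267 gives 177822 > 176864; so the answer is 176491.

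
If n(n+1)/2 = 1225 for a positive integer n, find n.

Set n(n+1)/2 = 1225, giving n² + n − 2450 = 0.
The discriminant is 1 + 8·1225 = 9801, and √9801 = 99.
So n = (-1 + 99) / 2 = 98/2 = 49.

49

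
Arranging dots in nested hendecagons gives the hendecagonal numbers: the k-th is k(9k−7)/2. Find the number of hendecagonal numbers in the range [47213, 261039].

139

The n-th hendecagonal number is n(9n−7)/2.
Smallest index with value ≥ 47213: n = 103 (giving 47380).
Largest index with value ≤ 261039: n = 241 (giving 260521).
Indices 103 through 241: 139 terms.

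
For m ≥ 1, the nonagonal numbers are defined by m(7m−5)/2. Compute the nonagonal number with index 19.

19·(7·19 − 5)/2 = 19·128/2 = 19·64 = 1216.

1216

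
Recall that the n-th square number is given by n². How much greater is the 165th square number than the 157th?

2576

165² = 27225 and 157² = 24649.
Difference: 27225 − 24649 = 2576.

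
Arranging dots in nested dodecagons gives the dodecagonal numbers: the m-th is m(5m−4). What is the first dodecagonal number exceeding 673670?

675648

Solve n(5n−4) > 673670 for integer n.
The largest n with value ≤ 673670 is 367 (since 671977 ≤ 673670 < 675648), so the first above is n = 368, value 675648.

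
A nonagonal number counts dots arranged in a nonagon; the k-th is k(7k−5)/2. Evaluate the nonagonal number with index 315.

The 315th nonagonal number is n(7n−5)/2 with n = 315.
315·(7·315 − 5)/2 = 315·2200/2 = 315·1100 = 346500.

346500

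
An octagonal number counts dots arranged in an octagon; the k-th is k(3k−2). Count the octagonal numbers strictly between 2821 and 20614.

The n-th octagonal number is n(3n−2).
Smallest index with value > 2821: n = 32 (giving 3008).
Largest index with value < 20614: n = 83 (giving 20501).
Indices 32 through 83: 52 terms.

52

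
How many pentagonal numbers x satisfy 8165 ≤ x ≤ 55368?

119

The n-th pentagonal number is n(3n−1)/2.
Smallest index with value ≥ 8165: n = 74 (giving 8177).
Largest index with value ≤ 55368: n = 192 (giving 55200).
Indices 74 through 192: 119 terms.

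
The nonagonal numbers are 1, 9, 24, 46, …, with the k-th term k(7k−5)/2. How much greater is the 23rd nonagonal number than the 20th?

444

23·(7·23 − 5)/2 = 1794 and 20·(7·20 − 5)/2 = 1350.
Difference: 1794 − 1350 = 444.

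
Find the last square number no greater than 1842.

1764

Solve n² ≤ 1842 for integer n.
n = 42 gives 1764 ≤ 1842, while n = 43 gives 1849 > 1842; so the answer is 1764.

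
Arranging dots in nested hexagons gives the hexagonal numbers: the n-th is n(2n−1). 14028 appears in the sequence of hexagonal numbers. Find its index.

84

Set n(2n−1) = 14028, giving 2n² − n − 14028 = 0.
The discriminant is 1 + 8·14028 = 112225, and √112225 = 335.
So n = (1 + 335) / 4 = 336/4 = 84.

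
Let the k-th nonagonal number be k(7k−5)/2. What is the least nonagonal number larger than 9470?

Solve n(7n−5)/2 > 9470 for integer n.
The largest n with value ≤ 9470 is 52 (since 9334 ≤ 9470 < 9699), so the first above is n = 53, value 9699.

9699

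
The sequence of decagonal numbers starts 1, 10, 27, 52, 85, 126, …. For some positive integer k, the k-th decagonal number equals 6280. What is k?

40

Set n(4n−3) = 6280, giving 4n² − 3n − 6280 = 0.
So n = (3 + 317) / 8 = 320/8 = 40.
Check: 40·(4·40 − 3) = 6280. ✓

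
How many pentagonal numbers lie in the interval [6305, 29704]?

76

The n-th pentagonal number is n(3n−1)/2.
Smallest index with value ≥ 6305: n = 65 (giving 6305).
Largest index with value ≤ 29704: n = 140 (giving 29330).
Indices 65 through 140: 76 terms.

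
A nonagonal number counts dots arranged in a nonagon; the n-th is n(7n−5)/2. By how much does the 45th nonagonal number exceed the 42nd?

45·(7·45 − 5)/2 = 6975 and 42·(7·42 − 5)/2 = 6069.
Difference: 6975 − 6069 = 906.

906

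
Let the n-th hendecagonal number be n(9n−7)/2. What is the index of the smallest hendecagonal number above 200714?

Solve n(9n−7)/2 > 200714 for integer n.
The largest n with value ≤ 200714 is 211 (since 199606 ≤ 200714 < 201506), so the first above is n = 212, value 201506.

212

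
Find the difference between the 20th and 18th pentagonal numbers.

113

20·(3·20 − 1)/2 = 590 and 18·(3·18 − 1)/2 = 477.
Difference: 590 − 477 = 113.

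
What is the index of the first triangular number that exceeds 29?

Solve n(n+1)/2 > 29 for integer n.
The largest n with value ≤ 29 is 7 (since 28 ≤ 29 < 36), so the first above is n = 8, value 36.

8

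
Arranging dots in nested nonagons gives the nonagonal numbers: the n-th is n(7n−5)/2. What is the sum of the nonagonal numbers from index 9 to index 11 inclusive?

Σ i(7i−5)/2 = (7Σi² − 5Σi) / 2 over i = 9..11.
Σi = 66 − 36 = 30 and Σi² = 506 − 204 = 302.
(7·302 − 5·30) / 2 = 1964/2 = 982.

982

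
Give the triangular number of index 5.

5·6/2 = 30/2 = 15.

15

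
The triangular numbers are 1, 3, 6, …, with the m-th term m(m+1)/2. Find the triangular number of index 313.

49141

The 313th triangular number is n(n+1)/2 with n = 313.
313·314/2 = 98282/2 = 49141.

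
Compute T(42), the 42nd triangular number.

903

42·43/2 = 1806/2 = 903.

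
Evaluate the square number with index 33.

1089

The 33rd square number is n² with n = 33.
33² = 1089.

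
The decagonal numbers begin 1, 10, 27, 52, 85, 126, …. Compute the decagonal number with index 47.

The 47th decagonal number is n(4n−3) with n = 47.
47·(4·47 − 3) = 47·185 = 8695.

8695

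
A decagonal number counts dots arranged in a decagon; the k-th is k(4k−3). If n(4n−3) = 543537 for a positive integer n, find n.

369

Set n(4n−3) = 543537, giving 4n² − 3n − 543537 = 0.
The discriminant is 9 + 16·543537 = 8696601, and √8696601 = 2949.
So n = (3 + 2949) / 8 = 2952/8 = 369.
Check: 369·(4·369 − 3) = 543537. ✓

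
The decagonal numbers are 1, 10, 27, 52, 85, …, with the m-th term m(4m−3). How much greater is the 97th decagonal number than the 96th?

Consecutive decagonal numbers differ by 8n − 7: here 8·97 − 7 = 769.

769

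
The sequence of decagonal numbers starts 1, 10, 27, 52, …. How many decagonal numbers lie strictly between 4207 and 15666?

30

The n-th decagonal number is n(4n−3).
Smallest index with value > 4207: n = 33 (giving 4257).
Largest index with value < 15666: n = 62 (giving 15190).
Indices 33 through 62: 30 terms.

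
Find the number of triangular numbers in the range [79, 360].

14

The n-th triangular number is n(n+1)/2.
Smallest index with value ≥ 79: n = 13 (giving 91).
Largest index with value ≤ 360: n = 26 (giving 351).
Indices 13 through 26: 14 terms.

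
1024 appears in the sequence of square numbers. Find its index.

We need n² = 1024, so n = √1024 = 32.

32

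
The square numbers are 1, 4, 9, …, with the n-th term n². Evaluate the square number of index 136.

The 136th square number is n² with n = 136.
136² = 18496.

18496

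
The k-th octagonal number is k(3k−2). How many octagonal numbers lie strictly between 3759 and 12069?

The n-th octagonal number is n(3n−2).
Smallest index with value > 3759: n = 36 (giving 3816).
Largest index with value < 12069: n = 63 (giving 11781).
Indices 36 through 63: 28 terms.

28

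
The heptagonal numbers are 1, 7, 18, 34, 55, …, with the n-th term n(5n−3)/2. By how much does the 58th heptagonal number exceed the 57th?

286

Consecutive heptagonal numbers differ by 5n − 4: here 5·58 − 4 = 286.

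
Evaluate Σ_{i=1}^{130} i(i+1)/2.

374660

Σ i(i+1)/2 = (Σi² + Σi) / 2 over i = 1..130.
Σi = 8515 and Σi² = 740805.
(1·740805 + 1·8515) / 2 = 749320/2 = 374660.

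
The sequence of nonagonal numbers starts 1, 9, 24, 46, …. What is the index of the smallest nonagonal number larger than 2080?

25

Solve n(7n−5)/2 > 2080 for integer n.
The largest n with value ≤ 2080 is 24 (since 1956 ≤ 2080 < 2125), so the first above is n = 25, value 2125.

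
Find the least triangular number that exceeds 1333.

1378

Solve n(n+1)/2 > 1333 for integer n.
The largest n with value ≤ 1333 is 51 (since 1326 ≤ 1333 < 1378), so the first above is n = 52, value 1378.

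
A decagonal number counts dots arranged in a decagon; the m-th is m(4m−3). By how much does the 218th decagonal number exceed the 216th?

218·(4·218 − 3) = 189442 and 216·(4·216 − 3) = 185976.
Difference: 189442 − 185976 = 3466.

3466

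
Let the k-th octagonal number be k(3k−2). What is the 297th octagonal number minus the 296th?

1777

Consecutive octagonal numbers differ by 6n − 5: here 6·297 − 5 = 1777.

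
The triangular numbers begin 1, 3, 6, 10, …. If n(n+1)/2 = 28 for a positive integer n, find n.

Set n(n+1)/2 = 28, giving n² + n − 56 = 0.
So n = (-1 + 15) / 2 = 14/2 = 7.
Check: 7·8/2 = 28. ✓

7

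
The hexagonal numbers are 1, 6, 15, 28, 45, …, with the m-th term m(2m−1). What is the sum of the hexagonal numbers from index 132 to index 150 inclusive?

Σ i(2i−1) = 2Σi² − Σi over i = 132..150.
Σi = 11325 − 8646 = 2679 and Σi² = 1136275 − 757966 = 378309.
2·378309 − 1·2679 = 753939.

753939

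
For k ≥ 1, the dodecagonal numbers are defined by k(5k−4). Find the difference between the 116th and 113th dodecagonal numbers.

3423

116·(5·116 − 4) = 66816 and 113·(5·113 − 4) = 63393.
Difference: 66816 − 63393 = 3423.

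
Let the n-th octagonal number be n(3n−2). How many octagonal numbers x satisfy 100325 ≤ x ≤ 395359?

The n-th octagonal number is n(3n−2).
Smallest index with value ≥ 100325: n = 184 (giving 101200).
Largest index with value ≤ 395359: n = 363 (giving 394581).
Indices 184 through 363: 180 terms.

180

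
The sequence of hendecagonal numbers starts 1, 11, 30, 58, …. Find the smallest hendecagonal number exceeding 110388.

111785

Solve n(9n−7)/2 > 110388 for integer n.
The largest n with value ≤ 110388 is 157 (since 110371 ≤ 110388 < 111785), so the first above is n = 158, value 111785.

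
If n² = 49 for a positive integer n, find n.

We need n² = 49, so n = √49 = 7.

7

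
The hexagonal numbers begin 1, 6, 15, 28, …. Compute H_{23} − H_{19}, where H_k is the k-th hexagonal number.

332

23·(2·23 − 1) = 1035 and 19·(2·19 − 1) = 703.
Difference: 1035 − 703 = 332.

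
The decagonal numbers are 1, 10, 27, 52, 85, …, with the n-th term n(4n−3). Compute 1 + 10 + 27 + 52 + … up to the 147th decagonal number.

4246046

Σ i(4i−3) = 4Σi² − 3Σi over i = 1..147.
Σi = 10878 and Σi² = 1069670.
4·1069670 − 3·10878 = 4246046.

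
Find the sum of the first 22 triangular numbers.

Σ i(i+1)/2 = (Σi² + Σi) / 2 over i = 1..22.
Σi = 253 and Σi² = 3795.
(1·3795 + 1·253) / 2 = 4048/2 = 2024.

2024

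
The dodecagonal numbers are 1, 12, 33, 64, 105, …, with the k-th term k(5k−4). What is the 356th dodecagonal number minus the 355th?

3551

Consecutive dodecagonal numbers differ by 10n − 9: here 10·356 − 9 = 3551.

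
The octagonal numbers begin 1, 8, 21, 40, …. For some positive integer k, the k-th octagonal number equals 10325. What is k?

59

Set n(3n−2) = 10325, giving 3n² − 2n − 10325 = 0.
The discriminant is 4 + 12·10325 = 123904, and √123904 = 352.
So n = (2 + 352) / 6 = 354/6 = 59.
Check: 59·(3·59 − 2) = 10325. ✓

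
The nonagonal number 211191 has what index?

246

Set n(7n−5)/2 = 211191, giving 7n² − 5n − 422382 = 0.
The discriminant is 25 + 56·211191 = 11826721, and √11826721 = 3439.
So n = (5 + 3439) / 14 = 3444/14 = 246.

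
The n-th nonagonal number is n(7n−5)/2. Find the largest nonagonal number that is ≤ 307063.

305916

Solve n(7n−5)/2 ≤ 307063 for integer n.
n = 296 gives 305916 ≤ 307063, while n = 297 gives 307989 > 307063; so the answer is 305916.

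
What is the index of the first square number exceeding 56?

Solve n² > 56 for integer n.
The largest n with value ≤ 56 is 7 (since 49 ≤ 56 < 64), so the first above is n = 8, value 64.

8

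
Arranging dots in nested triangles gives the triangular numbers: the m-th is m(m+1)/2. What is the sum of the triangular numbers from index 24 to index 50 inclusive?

Σ i(i+1)/2 = (Σi² + Σi) / 2 over i = 24..50.
Σi = 1275 − 276 = 999 and Σi² = 42925 − 4324 = 38601.
(1·38601 + 1·999) / 2 = 39600/2 = 19800.

19800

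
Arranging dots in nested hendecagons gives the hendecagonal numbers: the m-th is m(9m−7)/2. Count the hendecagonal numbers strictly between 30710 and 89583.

The n-th hendecagonal number is n(9n−7)/2.
Smallest index with value > 30710: n = 84 (giving 31458).
Largest index with value < 89583: n = 141 (giving 88971).
Indices 84 through 141: 58 terms.

58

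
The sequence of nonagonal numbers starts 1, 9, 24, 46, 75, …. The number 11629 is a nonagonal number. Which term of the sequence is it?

58

Set n(7n−5)/2 = 11629, giving 7n² − 5n − 23258 = 0.
The discriminant is 25 + 56·11629 = 651249, and √651249 = 807.
So n = (5 + 807) / 14 = 812/14 = 58.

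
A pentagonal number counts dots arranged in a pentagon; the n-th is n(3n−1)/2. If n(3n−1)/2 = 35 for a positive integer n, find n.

Set n(3n−1)/2 = 35, giving 3n² − n − 70 = 0.
The discriminant is 1 + 24·35 = 841, and √841 = 29.
So n = (1 + 29) / 6 = 30/6 = 5.

5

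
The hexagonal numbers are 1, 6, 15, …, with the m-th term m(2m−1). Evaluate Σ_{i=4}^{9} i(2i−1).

Σ i(2i−1) = 2Σi² − Σi over i = 4..9.
Σi = 45 − 6 = 39 and Σi² = 285 − 14 = 271.
2·271 − 1·39 = 503.

503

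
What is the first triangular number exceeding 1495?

1540

Solve n(n+1)/2 > 1495 for integer n.
The largest n with value ≤ 1495 is 54 (since 1485 ≤ 1495 < 1540), so the first above is n = 55, value 1540.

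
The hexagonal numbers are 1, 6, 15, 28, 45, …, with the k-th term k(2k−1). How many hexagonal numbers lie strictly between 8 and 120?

5

The n-th hexagonal number is n(2n−1).
Smallest index with value > 8: n = 3 (giving 15).
Largest index with value < 120: n = 7 (giving 91).
Indices 3 through 7: 5 terms.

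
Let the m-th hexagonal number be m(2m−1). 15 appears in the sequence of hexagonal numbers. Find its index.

Set n(2n−1) = 15, giving 2n² − n − 15 = 0.
The discriminant is 1 + 8·15 = 121, and √121 = 11.
So n = (1 + 11) / 4 = 12/4 = 3.

3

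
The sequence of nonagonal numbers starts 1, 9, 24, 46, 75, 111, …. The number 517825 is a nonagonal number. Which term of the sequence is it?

385

Set n(7n−5)/2 = 517825, giving 7n² − 5n − 1035650 = 0.
The discriminant is 25 + 56·517825 = 28998225, and √28998225 = 5385.
So n = (5 + 5385) / 14 = 5390/14 = 385.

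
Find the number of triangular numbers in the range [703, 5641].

The n-th triangular number is n(n+1)/2.
Smallest index with value ≥ 703: n = 37 (giving 703).
Largest index with value ≤ 5641: n = 105 (giving 5565).
Indices 37 through 105: 69 terms.

69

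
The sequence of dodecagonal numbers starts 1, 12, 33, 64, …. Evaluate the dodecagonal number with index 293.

The 293rd dodecagonal number is n(5n−4) with n = 293.
293·(5·293 − 4) = 293·1461 = 428073.

428073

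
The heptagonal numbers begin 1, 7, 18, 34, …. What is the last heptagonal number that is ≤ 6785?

6682

Solve n(5n−3)/2 ≤ 6785 for integer n.
n = 52 gives 6682 ≤ 6785, while n = 53 gives 6943 > 6785; so the answer is 6682.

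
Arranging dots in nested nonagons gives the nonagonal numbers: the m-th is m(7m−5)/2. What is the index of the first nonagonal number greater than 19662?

76

Solve n(7n−5)/2 > 19662 for integer n.
The largest n with value ≤ 19662 is 75 (since 19500 ≤ 19662 < 20026), so the first above is n = 76, value 20026.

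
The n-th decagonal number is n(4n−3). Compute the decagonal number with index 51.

10251

The 51st decagonal number is n(4n−3) with n = 51.
51·(4·51 − 3) = 51·201 = 10251.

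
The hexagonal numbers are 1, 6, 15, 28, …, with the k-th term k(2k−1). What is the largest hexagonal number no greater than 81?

Solve n(2n−1) ≤ 81 for integer n.
n = 6 gives 66 ≤ 81, while n = 7 gives 91 > 81; so the answer is 66.

66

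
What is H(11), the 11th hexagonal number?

231

The 11th hexagonal number is n(2n−1) with n = 11.
11·(2·11 − 1) = 11·21 = 231.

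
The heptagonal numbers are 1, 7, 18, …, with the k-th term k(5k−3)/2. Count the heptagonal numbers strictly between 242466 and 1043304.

The n-th heptagonal number is n(5n−3)/2.
Smallest index with value > 242466: n = 312 (giving 242892).
Largest index with value < 1043304: n = 646 (giving 1042321).
Indices 312 through 646: 335 terms.

335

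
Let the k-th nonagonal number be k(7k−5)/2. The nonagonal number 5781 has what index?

41

Set n(7n−5)/2 = 5781, giving 7n² − 5n − 11562 = 0.
So n = (5 + 569) / 14 = 574/14 = 41.
Check: 41·(7·41 − 5)/2 = 5781. ✓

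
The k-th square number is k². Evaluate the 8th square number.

64

8² = 64.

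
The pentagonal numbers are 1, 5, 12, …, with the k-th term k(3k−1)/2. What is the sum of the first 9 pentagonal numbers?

Σ i(3i−1)/2 = (3Σi² − Σi) / 2 over i = 1..9.
Σi = 45 and Σi² = 285.
(3·285 − 1·45) / 2 = 810/2 = 405.

405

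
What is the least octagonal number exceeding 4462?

4485

Solve n(3n−2) > 4462 for integer n.
The largest n with value ≤ 4462 is 38 (since 4256 ≤ 4462 < 4485), so the first above is n = 39, value 4485.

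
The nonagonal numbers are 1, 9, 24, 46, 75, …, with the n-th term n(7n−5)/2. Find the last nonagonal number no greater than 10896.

Solve n(7n−5)/2 ≤ 10896 for integer n.
n = 56 gives 10836 ≤ 10896, while n = 57 gives 11229 > 10896; so the answer is 10836.

10836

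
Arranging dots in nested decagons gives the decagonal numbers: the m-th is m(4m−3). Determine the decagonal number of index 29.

The 29th decagonal number is n(4n−3) with n = 29.
29·(4·29 − 3) = 29·113 = 3277.

3277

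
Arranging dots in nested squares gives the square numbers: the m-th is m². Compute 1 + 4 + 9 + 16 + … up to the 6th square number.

Σ_{i=1}^{6} i² = 6·7·13/6 = 91.

91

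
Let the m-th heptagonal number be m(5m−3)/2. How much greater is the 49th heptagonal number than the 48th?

Consecutive heptagonal numbers differ by 5n − 4: here 5·49 − 4 = 241.

241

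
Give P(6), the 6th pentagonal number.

The 6th pentagonal number is n(3n−1)/2 with n = 6.
6·(3·6 − 1)/2 = 6·17/2 = 51.

51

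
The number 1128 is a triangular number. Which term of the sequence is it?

Set n(n+1)/2 = 1128, giving n² + n − 2256 = 0.
So n = (-1 + 95) / 2 = 94/2 = 47.

47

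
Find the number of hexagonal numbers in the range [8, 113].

5

The n-th hexagonal number is n(2n−1).
Smallest index with value ≥ 8: n = 3 (giving 15).
Largest index with value ≤ 113: n = 7 (giving 91).
Indices 3 through 7: 5 terms.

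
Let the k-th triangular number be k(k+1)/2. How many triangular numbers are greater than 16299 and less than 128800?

327

The n-th triangular number is n(n+1)/2.
Smallest index with value > 16299: n = 181 (giving 16471).
Largest index with value < 128800: n = 507 (giving 128778).
Indices 181 through 507: 327 terms.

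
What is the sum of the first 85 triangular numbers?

Σ i(i+1)/2 = (Σi² + Σi) / 2 over i = 1..85.
Σi = 3655 and Σi² = 208335.
(1·208335 + 1·3655) / 2 = 211990/2 = 105995.

105995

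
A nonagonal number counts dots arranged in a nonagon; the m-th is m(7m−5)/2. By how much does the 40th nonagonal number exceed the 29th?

2629

40·(7·40 − 5)/2 = 5500 and 29·(7·29 − 5)/2 = 2871.
Difference: 5500 − 2871 = 2629.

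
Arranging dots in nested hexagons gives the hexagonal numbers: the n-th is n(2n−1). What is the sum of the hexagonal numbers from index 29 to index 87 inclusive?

427750

Σ i(2i−1) = 2Σi² − Σi over i = 29..87.
Σi = 3828 − 406 = 3422 and Σi² = 223300 − 7714 = 215586.
2·215586 − 1·3422 = 427750.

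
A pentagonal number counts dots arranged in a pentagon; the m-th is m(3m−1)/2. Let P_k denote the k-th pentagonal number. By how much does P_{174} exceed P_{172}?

1037

174·(3·174 − 1)/2 = 45327 and 172·(3·172 − 1)/2 = 44290.
Difference: 45327 − 44290 = 1037.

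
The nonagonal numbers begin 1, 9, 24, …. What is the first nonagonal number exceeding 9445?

9699

Solve n(7n−5)/2 > 9445 for integer n.
The largest n with value ≤ 9445 is 52 (since 9334 ≤ 9445 < 9699), so the first above is n = 53, value 9699.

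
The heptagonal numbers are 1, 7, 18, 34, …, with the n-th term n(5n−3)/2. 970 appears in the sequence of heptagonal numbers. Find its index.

20

Set n(5n−3)/2 = 970, giving 5n² − 3n − 1940 = 0.
The discriminant is 9 + 40·970 = 38809, and √38809 = 197.
So n = (3 + 197) / 10 = 200/10 = 20.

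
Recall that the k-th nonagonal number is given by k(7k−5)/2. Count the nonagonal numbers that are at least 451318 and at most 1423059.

The n-th nonagonal number is n(7n−5)/2.
Smallest index with value ≥ 451318: n = 360 (giving 452700).
Largest index with value ≤ 1423059: n = 638 (giving 1423059).
Indices 360 through 638: 279 terms.

279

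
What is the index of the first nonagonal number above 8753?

51

Solve n(7n−5)/2 > 8753 for integer n.
The largest n with value ≤ 8753 is 50 (since 8625 ≤ 8753 < 8976), so the first above is n = 51, value 8976.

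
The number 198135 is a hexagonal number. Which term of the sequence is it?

315

Set n(2n−1) = 198135, giving 2n² − n − 198135 = 0.
So n = (1 + 1259) / 4 = 1260/4 = 315.
Check: 315·(2·315 − 1) = 198135. ✓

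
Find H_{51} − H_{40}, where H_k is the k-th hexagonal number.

1991

51·(2·51 − 1) = 5151 and 40·(2·40 − 1) = 3160.
Difference: 5151 − 3160 = 1991.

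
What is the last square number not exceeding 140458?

139876

Solve n² ≤ 140458 for integer n.
n = 374 gives 139876 ≤ 140458, while n = 375 gives 140625 > 140458; so the answer is 139876.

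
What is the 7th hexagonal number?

The 7th hexagonal number is n(2n−1) with n = 7.
7·(2·7 − 1) = 7·13 = 91.

91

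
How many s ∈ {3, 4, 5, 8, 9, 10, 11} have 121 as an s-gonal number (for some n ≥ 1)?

1

s = 3: P(3, 15) = 120 and P(3, 16) = 136; 121 is not s-gonal.
s = 4: P(4, 11) = 121. ✓
s = 5: P(5, 9) = 117 and P(5, 10) = 145; 121 is not s-gonal.
s = 8: P(8, 6) = 96 and P(8, 7) = 133; 121 is not s-gonal.
s = 9: P(9, 6) = 111 and P(9, 7) = 154; 121 is not s-gonal.
s = 10: P(10, 5) = 85 and P(10, 6) = 126; 121 is not s-gonal.
s = 11: P(11, 5) = 95 and P(11, 6) = 141; 121 is not s-gonal.
Hits: s ∈ {4} → 1.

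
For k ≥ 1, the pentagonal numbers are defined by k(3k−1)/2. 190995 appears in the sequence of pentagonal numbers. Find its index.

357

Set n(3n−1)/2 = 190995, giving 3n² − n − 381990 = 0.
The discriminant is 1 + 24·190995 = 4583881, and √4583881 = 2141.
So n = (1 + 2141) / 6 = 2142/6 = 357.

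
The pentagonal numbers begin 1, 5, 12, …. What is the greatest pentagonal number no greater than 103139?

102835

Solve n(3n−1)/2 ≤ 103139 for integer n.
n = 262 gives 102835 ≤ 103139, while n = 263 gives 103622 > 103139; so the answer is 102835.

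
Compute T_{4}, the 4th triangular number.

10

4·5/2 = 20/2 = 10.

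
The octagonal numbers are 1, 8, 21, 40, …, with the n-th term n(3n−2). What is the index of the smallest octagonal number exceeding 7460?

Solve n(3n−2) > 7460 for integer n.
The largest n with value ≤ 7460 is 50 (since 7400 ≤ 7460 < 7701), so the first above is n = 51, value 7701.

51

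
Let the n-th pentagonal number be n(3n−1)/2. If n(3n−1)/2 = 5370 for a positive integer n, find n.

Set n(3n−1)/2 = 5370, giving 3n² − n − 10740 = 0.
The discriminant is 1 + 24·5370 = 128881, and √128881 = 359.
So n = (1 + 359) / 6 = 360/6 = 60.
Check: 60·(3·60 − 1)/2 = 5370. ✓

60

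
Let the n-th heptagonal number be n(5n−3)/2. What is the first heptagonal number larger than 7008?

Solve n(5n−3)/2 > 7008 for integer n.
The largest n with value ≤ 7008 is 53 (since 6943 ≤ 7008 < 7209), so the first above is n = 54, value 7209.

7209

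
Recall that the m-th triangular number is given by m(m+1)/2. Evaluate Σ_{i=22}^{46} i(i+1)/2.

15525

Σ i(i+1)/2 = (Σi² + Σi) / 2 over i = 22..46.
Σi = 1081 − 231 = 850 and Σi² = 33511 − 3311 = 30200.
(1·30200 + 1·850) / 2 = 31050/2 = 15525.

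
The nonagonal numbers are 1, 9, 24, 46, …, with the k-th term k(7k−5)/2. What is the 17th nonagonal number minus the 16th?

113

Consecutive nonagonal numbers differ by 7n − 6: here 7·17 − 6 = 113.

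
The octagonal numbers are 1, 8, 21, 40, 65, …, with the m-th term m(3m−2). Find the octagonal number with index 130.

50440

130·(3·130 − 2) = 130·388 = 50440.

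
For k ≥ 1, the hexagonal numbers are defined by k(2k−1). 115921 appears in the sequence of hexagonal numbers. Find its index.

241

Set n(2n−1) = 115921, giving 2n² − n − 115921 = 0.
The discriminant is 1 + 8·115921 = 927369, and √927369 = 963.
So n = (1 + 963) / 4 = 964/4 = 241.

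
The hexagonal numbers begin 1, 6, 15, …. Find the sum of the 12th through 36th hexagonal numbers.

30800

Σ i(2i−1) = 2Σi² − Σi over i = 12..36.
Σi = 666 − 66 = 600 and Σi² = 16206 − 506 = 15700.
2·15700 − 1·600 = 30800.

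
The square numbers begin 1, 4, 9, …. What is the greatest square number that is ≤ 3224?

3136

Solve n² ≤ 3224 for integer n.
n = 56 gives 3136 ≤ 3224, while n = 57 gives 3249 > 3224; so the answer is 3136.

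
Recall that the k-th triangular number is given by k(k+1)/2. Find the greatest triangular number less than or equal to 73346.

73153

Solve n(n+1)/2 ≤ 73346 for integer n.
n = 382 gives 73153 ≤ 73346, while n = 383 gives 73536 > 73346; so the answer is 73153.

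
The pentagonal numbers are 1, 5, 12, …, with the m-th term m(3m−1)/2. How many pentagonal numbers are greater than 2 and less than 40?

4

The n-th pentagonal number is n(3n−1)/2.
Smallest index with value > 2: n = 2 (giving 5).
Largest index with value < 40: n = 5 (giving 35).
Indices 2 through 5: 4 terms.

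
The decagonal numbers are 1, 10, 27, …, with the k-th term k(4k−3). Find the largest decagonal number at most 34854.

34317

Solve n(4n−3) ≤ 34854 for integer n.
n = 93 gives 34317 ≤ 34854, while n = 94 gives 35062 > 34854; so the answer is 34317.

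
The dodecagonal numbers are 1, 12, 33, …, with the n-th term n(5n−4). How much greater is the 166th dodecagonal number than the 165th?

1651

Consecutive dodecagonal numbers differ by 10n − 9: here 10·166 − 9 = 1651.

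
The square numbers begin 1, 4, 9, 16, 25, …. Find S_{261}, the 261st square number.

The 261st square number is n² with n = 261.
261² = 68121.

68121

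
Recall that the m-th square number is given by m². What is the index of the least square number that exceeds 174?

14

Solve n² > 174 for integer n.
The largest n with value ≤ 174 is 13 (since 169 ≤ 174 < 196), so the first above is n = 14, value 196.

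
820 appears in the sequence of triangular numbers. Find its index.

40

Set n(n+1)/2 = 820, giving n² + n − 1640 = 0.
The discriminant is 1 + 8·820 = 6561, and √6561 = 81.
So n = (-1 + 81) / 2 = 80/2 = 40.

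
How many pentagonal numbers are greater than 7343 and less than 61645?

The n-th pentagonal number is n(3n−1)/2.
Smallest index with value > 7343: n = 71 (giving 7526).
Largest index with value < 61645: n = 202 (giving 61105).
Indices 71 through 202: 132 terms.

132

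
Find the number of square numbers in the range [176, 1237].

The n-th square number is n².
Smallest index with value ≥ 176: n = 14 (giving 196).
Largest index with value ≤ 1237: n = 35 (giving 1225).
Indices 14 through 35: 22 terms.

22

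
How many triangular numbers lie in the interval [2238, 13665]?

98

The n-th triangular number is n(n+1)/2.
Smallest index with value ≥ 2238: n = 67 (giving 2278).
Largest index with value ≤ 13665: n = 164 (giving 13530).
Indices 67 through 164: 98 terms.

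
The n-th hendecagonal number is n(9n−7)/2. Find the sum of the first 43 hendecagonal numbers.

120142

Σ i(9i−7)/2 = (9Σi² − 7Σi) / 2 over i = 1..43.
Σi = 946 and Σi² = 27434.
(9·27434 − 7·946) / 2 = 240284/2 = 120142.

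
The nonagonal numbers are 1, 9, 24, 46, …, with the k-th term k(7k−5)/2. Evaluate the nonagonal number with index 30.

The 30th nonagonal number is n(7n−5)/2 with n = 30.
30·(7·30 − 5)/2 = 30·205/2 = 3075.

3075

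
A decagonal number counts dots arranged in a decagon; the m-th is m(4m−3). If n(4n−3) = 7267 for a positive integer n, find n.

43

Set n(4n−3) = 7267, giving 4n² − 3n − 7267 = 0.
The discriminant is 9 + 16·7267 = 116281, and √116281 = 341.
So n = (3 + 341) / 8 = 344/8 = 43.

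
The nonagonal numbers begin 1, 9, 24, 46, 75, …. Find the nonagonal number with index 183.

183·(7·183 − 5)/2 = 183·1276/2 = 183·638 = 116754.

116754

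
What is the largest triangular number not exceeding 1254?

Solve n(n+1)/2 ≤ 1254 for integer n.
n = 49 gives 1225 ≤ 1254, while n = 50 gives 1275 > 1254; so the answer is 1225.

1225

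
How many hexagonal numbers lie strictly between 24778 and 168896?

The n-th hexagonal number is n(2n−1).
Smallest index with value > 24778: n = 112 (giving 24976).
Largest index with value < 168896: n = 290 (giving 167910).
Indices 112 through 290: 179 terms.

179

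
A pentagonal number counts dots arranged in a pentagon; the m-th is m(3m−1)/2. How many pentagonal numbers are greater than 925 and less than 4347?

28

The n-th pentagonal number is n(3n−1)/2.
Smallest index with value > 925: n = 26 (giving 1001).
Largest index with value < 4347: n = 53 (giving 4187).
Indices 26 through 53: 28 terms.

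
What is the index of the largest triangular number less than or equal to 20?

5

Solve n(n+1)/2 ≤ 20 for integer n.
n = 5 gives 15 ≤ 20, while n = 6 gives 21 > 20; so the answer is index 5.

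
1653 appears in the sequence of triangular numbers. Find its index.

57

Set n(n+1)/2 = 1653, giving n² + n − 3306 = 0.
The discriminant is 1 + 8·1653 = 13225, and √13225 = 115.
So n = (-1 + 115) / 2 = 114/2 = 57.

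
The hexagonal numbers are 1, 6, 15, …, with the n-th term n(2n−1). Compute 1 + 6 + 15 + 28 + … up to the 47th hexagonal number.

70312

Σ i(2i−1) = 2Σi² − Σi over i = 1..47.
Σi = 1128 and Σi² = 35720.
2·35720 − 1·1128 = 70312.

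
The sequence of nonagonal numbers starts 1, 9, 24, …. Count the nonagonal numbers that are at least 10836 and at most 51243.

66

The n-th nonagonal number is n(7n−5)/2.
Smallest index with value ≥ 10836: n = 56 (giving 10836).
Largest index with value ≤ 51243: n = 121 (giving 50941).
Indices 56 through 121: 66 terms.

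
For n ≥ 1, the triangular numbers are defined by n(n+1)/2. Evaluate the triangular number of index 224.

25200

The 224th triangular number is n(n+1)/2 with n = 224.
224·225/2 = 50400/2 = 25200.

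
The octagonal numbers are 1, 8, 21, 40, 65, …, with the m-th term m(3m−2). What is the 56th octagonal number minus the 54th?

656

56·(3·56 − 2) = 9296 and 54·(3·54 − 2) = 8640.
Difference: 9296 − 8640 = 656.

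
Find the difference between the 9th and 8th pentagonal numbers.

Consecutive pentagonal numbers differ by 3n − 2: here 3·9 − 2 = 25.

25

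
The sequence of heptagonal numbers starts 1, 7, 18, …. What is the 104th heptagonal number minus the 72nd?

104·(5·104 − 3)/2 = 26884 and 72·(5·72 − 3)/2 = 12852.
Difference: 26884 − 12852 = 14032.

14032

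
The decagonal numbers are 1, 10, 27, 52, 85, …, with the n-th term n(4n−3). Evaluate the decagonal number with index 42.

42·(4·42 − 3) = 42·165 = 6930.

6930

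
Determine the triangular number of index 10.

The 10th triangular number is n(n+1)/2 with n = 10.
10·11/2 = 110/2 = 55.

55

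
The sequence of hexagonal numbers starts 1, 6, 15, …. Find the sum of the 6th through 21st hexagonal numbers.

Σ i(2i−1) = 2Σi² − Σi over i = 6..21.
Σi = 231 − 15 = 216 and Σi² = 3311 − 55 = 3256.
2·3256 − 1·216 = 6296.

6296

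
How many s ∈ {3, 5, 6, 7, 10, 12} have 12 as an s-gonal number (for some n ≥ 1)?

2

s = 3: P(3, 4) = 10 and P(3, 5) = 15; 12 is not s-gonal.
s = 5: P(5, 3) = 12. ✓
s = 6: P(6, 2) = 6 and P(6, 3) = 15; 12 is not s-gonal.
s = 7: P(7, 2) = 7 and P(7, 3) = 18; 12 is not s-gonal.
s = 10: P(10, 2) = 10 and P(10, 3) = 27; 12 is not s-gonal.
s = 12: P(12, 2) = 12. ✓
Hits: s ∈ {5, 12} → 2.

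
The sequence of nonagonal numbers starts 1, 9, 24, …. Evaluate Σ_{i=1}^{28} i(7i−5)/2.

Σ i(7i−5)/2 = (7Σi² − 5Σi) / 2 over i = 1..28.
Σi = 406 and Σi² = 7714.
(7·7714 − 5·406) / 2 = 51968/2 = 25984.

25984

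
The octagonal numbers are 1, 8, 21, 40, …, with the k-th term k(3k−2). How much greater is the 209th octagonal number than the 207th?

209·(3·209 − 2) = 130625 and 207·(3·207 − 2) = 128133.
Difference: 130625 − 128133 = 2492.

2492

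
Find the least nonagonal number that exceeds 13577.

13734

Solve n(7n−5)/2 > 13577 for integer n.
The largest n with value ≤ 13577 is 62 (since 13299 ≤ 13577 < 13734), so the first above is n = 63, value 13734.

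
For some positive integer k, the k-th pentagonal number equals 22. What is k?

Set n(3n−1)/2 = 22, giving 3n² − n − 44 = 0.
The discriminant is 1 + 24·22 = 529, and √529 = 23.
So n = (1 + 23) / 6 = 24/6 = 4.

4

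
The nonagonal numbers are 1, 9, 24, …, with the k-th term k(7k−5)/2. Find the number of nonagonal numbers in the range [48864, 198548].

120

The n-th nonagonal number is n(7n−5)/2.
Smallest index with value ≥ 48864: n = 119 (giving 49266).
Largest index with value ≤ 198548: n = 238 (giving 197659).
Indices 119 through 238: 120 terms.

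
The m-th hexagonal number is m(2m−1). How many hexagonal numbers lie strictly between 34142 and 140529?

The n-th hexagonal number is n(2n−1).
Smallest index with value > 34142: n = 131 (giving 34191).
Largest index with value < 140529: n = 265 (giving 140185).
Indices 131 through 265: 135 terms.

135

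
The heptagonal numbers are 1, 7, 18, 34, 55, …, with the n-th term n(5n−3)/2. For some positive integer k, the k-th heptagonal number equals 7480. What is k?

55

Set n(5n−3)/2 = 7480, giving 5n² − 3n − 14960 = 0.
The discriminant is 9 + 40·7480 = 299209, and √299209 = 547.
So n = (3 + 547) / 10 = 550/10 = 55.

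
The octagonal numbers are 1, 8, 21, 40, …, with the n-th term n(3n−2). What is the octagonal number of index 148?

The 148th octagonal number is n(3n−2) with n = 148.
148·(3·148 − 2) = 148·442 = 65416.

65416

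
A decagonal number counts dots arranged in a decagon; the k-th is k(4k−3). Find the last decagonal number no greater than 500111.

497377

Solve n(4n−3) ≤ 500111 for integer n.
n = 353 gives 497377 ≤ 500111, while n = 354 gives 500202 > 500111; so the answer is 497377.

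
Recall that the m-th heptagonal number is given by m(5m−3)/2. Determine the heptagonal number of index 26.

The 26th heptagonal number is n(5n−3)/2 with n = 26.
26·(5·26 − 3)/2 = 26·127/2 = 1651.

1651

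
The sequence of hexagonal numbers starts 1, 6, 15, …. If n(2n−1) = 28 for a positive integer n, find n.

Set n(2n−1) = 28, giving 2n² − n − 28 = 0.
The discriminant is 1 + 8·28 = 225, and √225 = 15.
So n = (1 + 15) / 4 = 16/4 = 4.
Check: 4·(2·4 − 1) = 28. ✓

4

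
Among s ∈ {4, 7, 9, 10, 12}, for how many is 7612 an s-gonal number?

s = 4: P(4, 87) = 7569 and P(4, 88) = 7744; 7612 is not s-gonal.
s = 7: P(7, 55) = 7480 and P(7, 56) = 7756; 7612 is not s-gonal.
s = 9: P(9, 46) = 7291 and P(9, 47) = 7614; 7612 is not s-gonal.
s = 10: P(10, 44) = 7612. ✓
s = 12: P(12, 39) = 7449 and P(12, 40) = 7840; 7612 is not s-gonal.
Hits: s ∈ {10} → 1.

1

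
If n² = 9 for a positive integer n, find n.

We need n² = 9, so n = √9 = 3.
Check: 3² = 9. ✓

3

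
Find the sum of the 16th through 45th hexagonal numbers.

Σ i(2i−1) = 2Σi² − Σi over i = 16..45.
Σi = 1035 − 120 = 915 and Σi² = 31395 − 1240 = 30155.
2·30155 − 1·915 = 59395.

59395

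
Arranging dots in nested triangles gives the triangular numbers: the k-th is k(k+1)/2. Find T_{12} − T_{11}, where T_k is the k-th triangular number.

Consecutive triangular numbers differ by n: T_{12} − T_{11} = 12.

12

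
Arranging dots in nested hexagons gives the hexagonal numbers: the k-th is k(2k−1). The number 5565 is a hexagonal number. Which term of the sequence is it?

53

Set n(2n−1) = 5565, giving 2n² − n − 5565 = 0.
The discriminant is 1 + 8·5565 = 44521, and √44521 = 211.
So n = (1 + 211) / 4 = 212/4 = 53.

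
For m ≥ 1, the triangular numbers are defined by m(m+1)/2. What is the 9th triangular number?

45

The 9th triangular number is n(n+1)/2 with n = 9.
9·10/2 = 90/2 = 45.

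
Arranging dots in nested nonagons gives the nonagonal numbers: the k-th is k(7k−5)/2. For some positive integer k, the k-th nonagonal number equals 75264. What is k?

147

Set n(7n−5)/2 = 75264, giving 7n² − 5n − 150528 = 0.
So n = (5 + 2053) / 14 = 2058/14 = 147.
Check: 147·(7·147 − 5)/2 = 75264. ✓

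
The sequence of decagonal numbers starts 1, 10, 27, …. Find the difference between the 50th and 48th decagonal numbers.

50·(4·50 − 3) = 9850 and 48·(4·48 − 3) = 9072.
Difference: 9850 − 9072 = 778.

778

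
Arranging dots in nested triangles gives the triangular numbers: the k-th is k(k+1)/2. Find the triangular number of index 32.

32·33/2 = 1056/2 = 528.

528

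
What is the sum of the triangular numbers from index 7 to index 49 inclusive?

Σ i(i+1)/2 = (Σi² + Σi) / 2 over i = 7..49.
Σi = 1225 − 21 = 1204 and Σi² = 40425 − 91 = 40334.
(1·40334 + 1·1204) / 2 = 41538/2 = 20769.

20769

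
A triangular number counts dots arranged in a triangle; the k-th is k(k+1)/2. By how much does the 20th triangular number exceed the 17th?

57

20·21/2 = 210 and 17·18/2 = 153.
Difference: 210 − 153 = 57.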